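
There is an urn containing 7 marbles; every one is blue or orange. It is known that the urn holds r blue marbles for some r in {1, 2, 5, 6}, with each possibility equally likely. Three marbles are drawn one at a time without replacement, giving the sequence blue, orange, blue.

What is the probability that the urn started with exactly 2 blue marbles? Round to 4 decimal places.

0.1250

The likelihood of the observed sequence under each hypothesis: P(data | r = 1) = (1/7)(6/6)(0/5) = 0; P(data | r = 2) = (2/7)(5/6)(1/5) = 1/21; P(data | r = 5) = (5/7)(2/6)(4/5) = 4/21; P(data | r = 6) = (6/7)(1/6)(5/5) = 1/7.
Multiplying each by its prior: 1/4 · 0 = 0, 1/4 · 1/21 = 1/84, 1/4 · 4/21 = 1/21, 1/4 · 1/7 = 1/28; summing to 2/21.
By Bayes' rule, P(r = 2 | data) = (1/84) / (2/21) = 1/8.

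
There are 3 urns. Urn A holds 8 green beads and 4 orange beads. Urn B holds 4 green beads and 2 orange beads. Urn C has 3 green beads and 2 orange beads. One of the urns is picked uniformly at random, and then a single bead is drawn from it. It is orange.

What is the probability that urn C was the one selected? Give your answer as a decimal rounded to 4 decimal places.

Under each hypothesis, the probability of this draw is: P(data | urn A) = (4/12) = 1/3; P(data | urn B) = (2/6) = 1/3; P(data | urn C) = (2/5) = 2/5.
The prior-weighted likelihoods are 1/3 · 1/3 = 1/9, 1/3 · 1/3 = 1/9, 1/3 · 2/5 = 2/15; these sum to 16/45.
So P(urn C | data) = (2/15) / (16/45) = 3/8.

0.3750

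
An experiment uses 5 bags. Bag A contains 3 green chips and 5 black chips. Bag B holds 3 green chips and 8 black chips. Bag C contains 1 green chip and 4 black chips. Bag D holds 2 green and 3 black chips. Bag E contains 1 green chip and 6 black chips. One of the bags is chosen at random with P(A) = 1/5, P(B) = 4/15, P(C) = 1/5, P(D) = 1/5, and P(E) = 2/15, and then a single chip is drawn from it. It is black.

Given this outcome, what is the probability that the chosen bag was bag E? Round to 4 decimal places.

Compute the likelihood of this draw for each case: P(data | bag A) = (5/8) = 0.625; P(data | bag B) = (8/11) = 0.72727; P(data | bag C) = (4/5) = 0.8; P(data | bag D) = (3/5) = 0.6; P(data | bag E) = (6/7) = 0.85714.
Multiplying each by its prior: 1/5 · 0.625 = 0.125, 4/15 · 0.72727 = 0.19394, 1/5 · 0.8 = 0.16, 1/5 · 0.6 = 0.12, 2/15 · 0.85714 = 0.11429; with total 0.71323.
By Bayes' rule, P(bag E | data) = (0.11429) / (0.71323) = 0.16024.

0.1602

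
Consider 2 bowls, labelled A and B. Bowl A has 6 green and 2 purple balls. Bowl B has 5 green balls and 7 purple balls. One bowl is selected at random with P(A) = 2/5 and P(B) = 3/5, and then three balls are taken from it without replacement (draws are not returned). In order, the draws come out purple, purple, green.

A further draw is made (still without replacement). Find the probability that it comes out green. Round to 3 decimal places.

Under each hypothesis, the probability of the observed sequence is: P(data | bowl A) = (2/8)(1/7)(6/6) = 0.035714; P(data | bowl B) = (7/12)(6/11)(5/10) = 0.15909.
Weighting by the prior gives 2/5 · 0.035714 = 0.014286, 3/5 · 0.15909 = 0.095455; these sum to 0.10974.
Normalising, the posterior is P(bowl A | data) = 0.13018, P(bowl B | data) = 0.86982.
The predictive probability is P(green next | data) = (1)(0.13018) + (4/9)(0.86982) = 0.51677.

0.517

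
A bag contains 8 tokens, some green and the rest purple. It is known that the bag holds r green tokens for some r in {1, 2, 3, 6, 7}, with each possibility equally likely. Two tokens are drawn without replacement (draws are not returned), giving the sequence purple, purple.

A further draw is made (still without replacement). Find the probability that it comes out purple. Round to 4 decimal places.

0.6915

Compute the likelihood of the observed sequence for each case: P(data | r = 1) = (7/8)(6/7) = 3/4; P(data | r = 2) = (6/8)(5/7) = 15/28; P(data | r = 3) = (5/8)(4/7) = 5/14; P(data | r = 6) = (2/8)(1/7) = 1/28; P(data | r = 7) = (1/8)(0/7) = 0.
Weighting by the prior gives 1/5 · 3/4 = 3/20, 1/5 · 15/28 = 3/28, 1/5 · 5/14 = 1/14, 1/5 · 1/28 = 1/140, 1/5 · 0 = 0; summing to 47/140.
The posterior is then P(r = 1 | data) = 21/47, P(r = 2 | data) = 15/47, P(r = 3 | data) = 10/47, P(r = 6 | data) = 1/47, P(r = 7 | data) = 0.
Averaging over the posterior, P(purple next | data) = (5/6)(21/47) + (2/3)(15/47) + (1/2)(10/47) + (0)(1/47) = 65/94.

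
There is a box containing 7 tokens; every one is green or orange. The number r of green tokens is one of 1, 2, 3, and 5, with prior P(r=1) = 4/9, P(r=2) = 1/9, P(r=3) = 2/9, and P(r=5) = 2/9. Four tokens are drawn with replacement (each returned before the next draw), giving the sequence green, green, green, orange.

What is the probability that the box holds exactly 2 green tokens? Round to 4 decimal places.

Under each hypothesis, the probability of the observed sequence is: P(data | r = 1) = (1/7)(1/7)(1/7)(6/7) = 0.002499; P(data | r = 2) = (2/7)(2/7)(2/7)(5/7) = 0.01666; P(data | r = 3) = (3/7)(3/7)(3/7)(4/7) = 0.044981; P(data | r = 5) = (5/7)(5/7)(5/7)(2/7) = 0.10412.
Weighting by the prior gives 4/9 · 0.002499 = 0.0011106, 1/9 · 0.01666 = 0.0018511, 2/9 · 0.044981 = 0.0099958, 2/9 · 0.10412 = 0.023139; with total 0.036096.
So P(r = 2 | data) = (0.0018511) / (0.036096) = 0.051282.

0.0513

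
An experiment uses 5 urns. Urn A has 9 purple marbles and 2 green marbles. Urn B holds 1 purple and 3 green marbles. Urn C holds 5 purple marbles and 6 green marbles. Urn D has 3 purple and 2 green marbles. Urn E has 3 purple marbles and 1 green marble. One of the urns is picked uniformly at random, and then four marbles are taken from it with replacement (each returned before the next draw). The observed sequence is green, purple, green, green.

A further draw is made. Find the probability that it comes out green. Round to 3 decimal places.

0.591

Compute the likelihood of the observed sequence for each case: P(data | urn A) = (2/11)(9/11)(2/11)(2/11) = 0.0049177; P(data | urn B) = (3/4)(1/4)(3/4)(3/4) = 0.10547; P(data | urn C) = (6/11)(5/11)(6/11)(6/11) = 0.073765; P(data | urn D) = (2/5)(3/5)(2/5)(2/5) = 0.0384; P(data | urn E) = (1/4)(3/4)(1/4)(1/4) = 0.011719.
The prior-weighted likelihoods are 1/5 · 0.0049177 = 0.00098354, 1/5 · 0.10547 = 0.021094, 1/5 · 0.073765 = 0.014753, 1/5 · 0.0384 = 0.00768, 1/5 · 0.011719 = 0.0023437; these sum to 0.046854.
Dividing through by the total gives posterior P(urn A | data) = 0.020992, P(urn B | data) = 0.4502, P(urn C | data) = 0.31487, P(urn D | data) = 0.16391, P(urn E | data) = 0.050022.
So P(green next | data) = Σ P(green next | H) P(H | data) = (2/11)(0.020992) + (3/4)(0.4502) + (6/11)(0.31487) + (2/5)(0.16391) + (1/4)(0.050022) = 0.59129.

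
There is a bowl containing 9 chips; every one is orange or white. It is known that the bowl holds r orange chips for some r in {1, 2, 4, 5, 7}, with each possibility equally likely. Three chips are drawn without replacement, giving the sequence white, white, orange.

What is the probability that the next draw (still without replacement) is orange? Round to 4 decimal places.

Compute the likelihood of the observed sequence for each case: P(data | r = 1) = (8/9)(7/8)(1/7) = 1/9; P(data | r = 2) = (7/9)(6/8)(2/7) = 1/6; P(data | r = 4) = (5/9)(4/8)(4/7) = 10/63; P(data | r = 5) = (4/9)(3/8)(5/7) = 5/42; P(data | r = 7) = (2/9)(1/8)(7/7) = 1/36.
Weighting by the prior gives 1/5 · 1/9 = 1/45, 1/5 · 1/6 = 1/30, 1/5 · 10/63 = 2/63, 1/5 · 5/42 = 1/42, 1/5 · 1/36 = 1/180; summing to 7/60.
Normalising, the posterior is P(r = 1 | data) = 4/21, P(r = 2 | data) = 2/7, P(r = 4 | data) = 40/147, P(r = 5 | data) = 10/49, P(r = 7 | data) = 1/21.
The predictive probability is P(orange next | data) = (0)(4/21) + (1/6)(2/7) + (1/2)(40/147) + (2/3)(10/49) + (1)(1/21) = 18/49.

0.3673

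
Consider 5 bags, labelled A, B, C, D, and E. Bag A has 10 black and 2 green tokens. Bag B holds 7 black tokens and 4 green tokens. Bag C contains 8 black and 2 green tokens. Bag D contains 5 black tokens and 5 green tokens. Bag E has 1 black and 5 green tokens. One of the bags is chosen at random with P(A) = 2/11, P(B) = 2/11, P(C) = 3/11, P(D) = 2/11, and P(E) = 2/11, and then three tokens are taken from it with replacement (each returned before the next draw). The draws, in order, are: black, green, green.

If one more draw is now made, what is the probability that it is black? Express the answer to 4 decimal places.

0.4874

Compute the likelihood of the observed sequence for each case: P(data | bag A) = (10/12)(2/12)(2/12) = 0.023148; P(data | bag B) = (7/11)(4/11)(4/11) = 0.084147; P(data | bag C) = (8/10)(2/10)(2/10) = 0.032; P(data | bag D) = (5/10)(5/10)(5/10) = 0.125; P(data | bag E) = (1/6)(5/6)(5/6) = 0.11574.
The prior-weighted likelihoods are 2/11 · 0.023148 = 0.0042088, 2/11 · 0.084147 = 0.0153, 3/11 · 0.032 = 0.0087273, 2/11 · 0.125 = 0.022727, 2/11 · 0.11574 = 0.021044; summing to 0.072007.
Dividing through by the total gives posterior P(bag A | data) = 0.05845, P(bag B | data) = 0.21247, P(bag C | data) = 0.1212, P(bag D | data) = 0.31563, P(bag E | data) = 0.29225.
So P(black next | data) = Σ P(black next | H) P(H | data) = (5/6)(0.05845) + (7/11)(0.21247) + (4/5)(0.1212) + (1/2)(0.31563) + (1/6)(0.29225) = 0.4874.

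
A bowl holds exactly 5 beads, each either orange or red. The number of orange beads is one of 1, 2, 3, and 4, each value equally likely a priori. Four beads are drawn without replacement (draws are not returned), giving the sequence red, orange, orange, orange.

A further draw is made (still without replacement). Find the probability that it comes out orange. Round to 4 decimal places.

0.6667

Compute the likelihood of the observed sequence for each case: P(data | r = 1) = (4/5)(1/4)(0/3) = 0; P(data | r = 2) = (3/5)(2/4)(1/3)(0/2) = 0; P(data | r = 3) = (2/5)(3/4)(2/3)(1/2) = 1/10; P(data | r = 4) = (1/5)(4/4)(3/3)(2/2) = 1/5.
Weighting by the prior gives 1/4 · 0 = 0, 1/4 · 0 = 0, 1/4 · 1/10 = 1/40, 1/4 · 1/5 = 1/20; with total 3/40.
The posterior is then P(r = 1 | data) = 0, P(r = 2 | data) = 0, P(r = 3 | data) = 1/3, P(r = 4 | data) = 2/3.
So P(orange next | data) = Σ P(orange next | H) P(H | data) = (0)(1/3) + (1)(2/3) = 2/3.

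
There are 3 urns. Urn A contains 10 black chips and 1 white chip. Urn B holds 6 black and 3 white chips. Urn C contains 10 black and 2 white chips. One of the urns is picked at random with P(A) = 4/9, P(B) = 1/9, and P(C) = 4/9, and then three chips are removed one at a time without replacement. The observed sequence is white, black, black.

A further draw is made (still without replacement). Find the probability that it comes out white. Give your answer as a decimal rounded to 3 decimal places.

0.110

Compute the likelihood of the observed sequence for each case: P(data | urn A) = (1/11)(10/10)(9/9) = 0.090909; P(data | urn B) = (3/9)(6/8)(5/7) = 0.17857; P(data | urn C) = (2/12)(10/11)(9/10) = 0.13636.
Multiplying each by its prior: 4/9 · 0.090909 = 0.040404, 1/9 · 0.17857 = 0.019841, 4/9 · 0.13636 = 0.060606; with total 0.12085.
Normalising, the posterior is P(urn A | data) = 0.33433, P(urn B | data) = 0.16418, P(urn C | data) = 0.50149.
Averaging over the posterior, P(white next | data) = (0)(0.33433) + (1/3)(0.16418) + (1/9)(0.50149) = 0.11045.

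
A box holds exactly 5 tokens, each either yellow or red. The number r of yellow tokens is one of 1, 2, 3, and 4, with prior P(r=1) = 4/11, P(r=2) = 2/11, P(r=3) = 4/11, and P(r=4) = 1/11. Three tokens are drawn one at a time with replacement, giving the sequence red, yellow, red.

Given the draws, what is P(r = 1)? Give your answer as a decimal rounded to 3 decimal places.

0.421

Compute the likelihood of the observed sequence for each case: P(data | r = 1) = (4/5)(1/5)(4/5) = 0.128; P(data | r = 2) = (3/5)(2/5)(3/5) = 0.144; P(data | r = 3) = (2/5)(3/5)(2/5) = 0.096; P(data | r = 4) = (1/5)(4/5)(1/5) = 0.032.
Weighting by the prior gives 4/11 · 0.128 = 0.046545, 2/11 · 0.144 = 0.026182, 4/11 · 0.096 = 0.034909, 1/11 · 0.032 = 0.0029091; summing to 0.11055.
So P(r = 1 | data) = (0.046545) / (0.11055) = 0.42105.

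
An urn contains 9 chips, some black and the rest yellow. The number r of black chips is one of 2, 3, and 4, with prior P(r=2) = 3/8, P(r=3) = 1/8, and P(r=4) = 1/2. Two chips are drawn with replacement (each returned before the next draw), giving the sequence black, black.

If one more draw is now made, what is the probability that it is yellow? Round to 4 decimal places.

Under each hypothesis, the probability of the observed sequence is: P(data | r = 2) = (2/9)(2/9) = 4/81; P(data | r = 3) = (3/9)(3/9) = 1/9; P(data | r = 4) = (4/9)(4/9) = 16/81.
The prior-weighted likelihoods are 3/8 · 4/81 = 1/54, 1/8 · 1/9 = 1/72, 1/2 · 16/81 = 8/81; summing to 85/648.
The posterior is then P(r = 2 | data) = 12/85, P(r = 3 | data) = 9/85, P(r = 4 | data) = 64/85.
Averaging over the posterior, P(yellow next | data) = (7/9)(12/85) + (2/3)(9/85) + (5/9)(64/85) = 458/765.

0.5987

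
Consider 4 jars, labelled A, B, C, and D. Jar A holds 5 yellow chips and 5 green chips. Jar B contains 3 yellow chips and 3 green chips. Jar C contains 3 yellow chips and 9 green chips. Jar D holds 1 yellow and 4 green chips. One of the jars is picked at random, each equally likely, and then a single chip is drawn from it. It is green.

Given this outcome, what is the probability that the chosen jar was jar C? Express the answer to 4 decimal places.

0.2941

The likelihood of this draw under each hypothesis: P(data | jar A) = (5/10) = 1/2; P(data | jar B) = (3/6) = 1/2; P(data | jar C) = (9/12) = 3/4; P(data | jar D) = (4/5) = 4/5.
Weighting by the prior gives 1/4 · 1/2 = 1/8, 1/4 · 1/2 = 1/8, 1/4 · 3/4 = 3/16, 1/4 · 4/5 = 1/5; these sum to 51/80.
Therefore the posterior P(jar C | data) = (3/16) / (51/80) = 5/17.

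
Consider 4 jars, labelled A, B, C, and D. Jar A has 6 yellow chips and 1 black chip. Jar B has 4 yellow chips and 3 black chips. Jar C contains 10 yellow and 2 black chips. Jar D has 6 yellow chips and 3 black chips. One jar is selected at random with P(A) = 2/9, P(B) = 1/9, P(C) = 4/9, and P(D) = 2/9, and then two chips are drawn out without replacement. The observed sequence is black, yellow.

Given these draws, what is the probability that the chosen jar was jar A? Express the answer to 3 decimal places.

0.170

For each hypothesis, P(data | H) works out to: P(data | jar A) = (1/7)(6/6) = 0.14286; P(data | jar B) = (3/7)(4/6) = 0.28571; P(data | jar C) = (2/12)(10/11) = 0.15152; P(data | jar D) = (3/9)(6/8) = 0.25.
Weighting by the prior gives 2/9 · 0.14286 = 0.031746, 1/9 · 0.28571 = 0.031746, 4/9 · 0.15152 = 0.06734, 2/9 · 0.25 = 0.055556; these sum to 0.18639.
Therefore the posterior P(jar A | data) = (0.031746) / (0.18639) = 0.17032.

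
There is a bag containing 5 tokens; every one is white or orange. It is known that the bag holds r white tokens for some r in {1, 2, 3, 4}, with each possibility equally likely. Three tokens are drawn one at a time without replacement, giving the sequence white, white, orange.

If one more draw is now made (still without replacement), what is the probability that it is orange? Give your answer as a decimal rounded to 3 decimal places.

For each hypothesis, P(data | H) works out to: P(data | r = 1) = (1/5)(0/4) = 0; P(data | r = 2) = (2/5)(1/4)(3/3) = 1/10; P(data | r = 3) = (3/5)(2/4)(2/3) = 1/5; P(data | r = 4) = (4/5)(3/4)(1/3) = 1/5.
The prior-weighted likelihoods are 1/4 · 0 = 0, 1/4 · 1/10 = 1/40, 1/4 · 1/5 = 1/20, 1/4 · 1/5 = 1/20; these sum to 1/8.
Normalising, the posterior is P(r = 1 | data) = 0, P(r = 2 | data) = 1/5, P(r = 3 | data) = 2/5, P(r = 4 | data) = 2/5.
The predictive probability is P(orange next | data) = (1)(1/5) + (1/2)(2/5) + (0)(2/5) = 2/5.

0.400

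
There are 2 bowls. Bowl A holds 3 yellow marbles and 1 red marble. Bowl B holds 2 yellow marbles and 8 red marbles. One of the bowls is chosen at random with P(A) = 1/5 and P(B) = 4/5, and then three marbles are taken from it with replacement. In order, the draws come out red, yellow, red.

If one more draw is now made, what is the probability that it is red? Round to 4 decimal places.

Compute the likelihood of the observed sequence for each case: P(data | bowl A) = (1/4)(3/4)(1/4) = 0.046875; P(data | bowl B) = (8/10)(2/10)(8/10) = 0.128.
The prior-weighted likelihoods are 1/5 · 0.046875 = 0.009375, 4/5 · 0.128 = 0.1024; these sum to 0.11177.
Dividing through by the total gives posterior P(bowl A | data) = 0.083874, P(bowl B | data) = 0.91613.
Averaging over the posterior, P(red next | data) = (1/4)(0.083874) + (4/5)(0.91613) = 0.75387.

0.7539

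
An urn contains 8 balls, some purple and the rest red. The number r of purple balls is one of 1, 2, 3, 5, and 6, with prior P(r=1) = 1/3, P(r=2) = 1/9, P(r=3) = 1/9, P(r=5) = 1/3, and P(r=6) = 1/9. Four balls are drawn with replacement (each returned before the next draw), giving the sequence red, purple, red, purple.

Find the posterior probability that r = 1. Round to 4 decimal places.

0.1101

Compute the likelihood of the observed sequence for each case: P(data | r = 1) = (7/8)(1/8)(7/8)(1/8) = 0.011963; P(data | r = 2) = (6/8)(2/8)(6/8)(2/8) = 0.035156; P(data | r = 3) = (5/8)(3/8)(5/8)(3/8) = 0.054932; P(data | r = 5) = (3/8)(5/8)(3/8)(5/8) = 0.054932; P(data | r = 6) = (2/8)(6/8)(2/8)(6/8) = 0.035156.
The prior-weighted likelihoods are 1/3 · 0.011963 = 0.0039876, 1/9 · 0.035156 = 0.0039062, 1/9 · 0.054932 = 0.0061035, 1/3 · 0.054932 = 0.018311, 1/9 · 0.035156 = 0.0039062; summing to 0.036214.
So P(r = 1 | data) = (0.0039876) / (0.036214) = 0.11011.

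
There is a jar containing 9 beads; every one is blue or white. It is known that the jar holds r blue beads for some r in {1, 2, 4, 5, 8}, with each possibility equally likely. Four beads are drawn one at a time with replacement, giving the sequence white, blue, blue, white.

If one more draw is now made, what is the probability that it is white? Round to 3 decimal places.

0.548

The likelihood of the observed sequence under each hypothesis: P(data | r = 1) = (8/9)(1/9)(1/9)(8/9) = 0.0097546; P(data | r = 2) = (7/9)(2/9)(2/9)(7/9) = 0.029873; P(data | r = 4) = (5/9)(4/9)(4/9)(5/9) = 0.060966; P(data | r = 5) = (4/9)(5/9)(5/9)(4/9) = 0.060966; P(data | r = 8) = (1/9)(8/9)(8/9)(1/9) = 0.0097546.
Weighting by the prior gives 1/5 · 0.0097546 = 0.0019509, 1/5 · 0.029873 = 0.0059747, 1/5 · 0.060966 = 0.012193, 1/5 · 0.060966 = 0.012193, 1/5 · 0.0097546 = 0.0019509; summing to 0.034263.
The posterior is then P(r = 1 | data) = 0.05694, P(r = 2 | data) = 0.17438, P(r = 4 | data) = 0.35587, P(r = 5 | data) = 0.35587, P(r = 8 | data) = 0.05694.
The predictive probability is P(white next | data) = (8/9)(0.05694) + (7/9)(0.17438) + (5/9)(0.35587) + (4/9)(0.35587) + (1/9)(0.05694) = 0.54844.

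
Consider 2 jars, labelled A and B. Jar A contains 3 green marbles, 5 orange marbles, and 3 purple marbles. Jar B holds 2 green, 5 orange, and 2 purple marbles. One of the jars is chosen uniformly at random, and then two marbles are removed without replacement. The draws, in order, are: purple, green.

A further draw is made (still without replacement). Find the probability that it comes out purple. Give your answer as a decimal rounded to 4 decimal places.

The likelihood of the observed sequence under each hypothesis: P(data | jar A) = (3/11)(3/10) = 9/110; P(data | jar B) = (2/9)(2/8) = 1/18.
Weighting by the prior gives 1/2 · 9/110 = 9/220, 1/2 · 1/18 = 1/36; with total 34/495.
Normalising, the posterior is P(jar A | data) = 81/136, P(jar B | data) = 55/136.
The predictive probability is P(purple next | data) = (2/9)(81/136) + (1/7)(55/136) = 181/952.

0.1901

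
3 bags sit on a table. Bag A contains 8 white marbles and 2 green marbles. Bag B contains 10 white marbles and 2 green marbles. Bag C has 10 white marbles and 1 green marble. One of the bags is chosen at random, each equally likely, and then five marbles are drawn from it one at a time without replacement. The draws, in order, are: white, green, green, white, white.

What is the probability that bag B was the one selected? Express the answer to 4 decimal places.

For each hypothesis, P(data | H) works out to: P(data | bag A) = (8/10)(2/9)(1/8)(7/7)(6/6) = 0.022222; P(data | bag B) = (10/12)(2/11)(1/10)(9/9)(8/8) = 0.015152; P(data | bag C) = (10/11)(1/10)(0/9) = 0.
Weighting by the prior gives 1/3 · 0.022222 = 0.0074074, 1/3 · 0.015152 = 0.0050505, 1/3 · 0 = 0; with total 0.012458.
So P(bag B | data) = (0.0050505) / (0.012458) = 0.40541.

0.4054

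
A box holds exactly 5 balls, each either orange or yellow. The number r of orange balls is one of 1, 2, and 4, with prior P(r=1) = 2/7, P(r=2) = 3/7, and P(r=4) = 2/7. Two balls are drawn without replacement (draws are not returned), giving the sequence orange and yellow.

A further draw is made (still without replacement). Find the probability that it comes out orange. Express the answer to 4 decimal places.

0.4118

For each hypothesis, P(data | H) works out to: P(data | r = 1) = (1/5)(4/4) = 1/5; P(data | r = 2) = (2/5)(3/4) = 3/10; P(data | r = 4) = (4/5)(1/4) = 1/5.
Multiplying each by its prior: 2/7 · 1/5 = 2/35, 3/7 · 3/10 = 9/70, 2/7 · 1/5 = 2/35; summing to 17/70.
Dividing through by the total gives posterior P(r = 1 | data) = 4/17, P(r = 2 | data) = 9/17, P(r = 4 | data) = 4/17.
The predictive probability is P(orange next | data) = (0)(4/17) + (1/3)(9/17) + (1)(4/17) = 7/17.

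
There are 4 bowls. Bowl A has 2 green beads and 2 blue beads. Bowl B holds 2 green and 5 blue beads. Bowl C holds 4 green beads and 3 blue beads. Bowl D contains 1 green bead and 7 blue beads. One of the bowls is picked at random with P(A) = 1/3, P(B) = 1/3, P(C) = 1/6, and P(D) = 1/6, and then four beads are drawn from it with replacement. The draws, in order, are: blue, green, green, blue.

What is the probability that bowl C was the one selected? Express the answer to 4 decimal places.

0.2140

For each hypothesis, P(data | H) works out to: P(data | bowl A) = (2/4)(2/4)(2/4)(2/4) = 0.0625; P(data | bowl B) = (5/7)(2/7)(2/7)(5/7) = 0.041649; P(data | bowl C) = (3/7)(4/7)(4/7)(3/7) = 0.059975; P(data | bowl D) = (7/8)(1/8)(1/8)(7/8) = 0.011963.
Weighting by the prior gives 1/3 · 0.0625 = 0.020833, 1/3 · 0.041649 = 0.013883, 1/6 · 0.059975 = 0.0099958, 1/6 · 0.011963 = 0.0019938; with total 0.046706.
Therefore the posterior P(bowl C | data) = (0.0099958) / (0.046706) = 0.21402.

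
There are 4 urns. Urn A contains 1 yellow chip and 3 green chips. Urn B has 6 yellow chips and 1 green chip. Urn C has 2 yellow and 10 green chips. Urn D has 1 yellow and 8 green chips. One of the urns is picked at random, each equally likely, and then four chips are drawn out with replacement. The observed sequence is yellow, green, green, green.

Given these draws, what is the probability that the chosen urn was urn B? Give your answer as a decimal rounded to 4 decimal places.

0.0088

The likelihood of the observed sequence under each hypothesis: P(data | urn A) = (1/4)(3/4)(3/4)(3/4) = 0.10547; P(data | urn B) = (6/7)(1/7)(1/7)(1/7) = 0.002499; P(data | urn C) = (2/12)(10/12)(10/12)(10/12) = 0.096451; P(data | urn D) = (1/9)(8/9)(8/9)(8/9) = 0.078037.
The prior-weighted likelihoods are 1/4 · 0.10547 = 0.026367, 1/4 · 0.002499 = 0.00062474, 1/4 · 0.096451 = 0.024113, 1/4 · 0.078037 = 0.019509; with total 0.070614.
Hence P(urn B | data) = (0.00062474) / (0.070614) = 0.0088473.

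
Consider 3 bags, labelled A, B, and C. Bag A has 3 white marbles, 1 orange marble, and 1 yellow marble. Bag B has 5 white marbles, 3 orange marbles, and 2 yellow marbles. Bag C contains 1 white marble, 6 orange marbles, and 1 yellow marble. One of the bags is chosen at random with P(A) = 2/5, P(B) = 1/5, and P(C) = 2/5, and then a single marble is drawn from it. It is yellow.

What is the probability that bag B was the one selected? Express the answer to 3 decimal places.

For each hypothesis, P(data | H) works out to: P(data | bag A) = (1/5) = 1/5; P(data | bag B) = (2/10) = 1/5; P(data | bag C) = (1/8) = 1/8.
The prior-weighted likelihoods are 2/5 · 1/5 = 2/25, 1/5 · 1/5 = 1/25, 2/5 · 1/8 = 1/20; summing to 17/100.
Therefore the posterior P(bag B | data) = (1/25) / (17/100) = 4/17.

0.235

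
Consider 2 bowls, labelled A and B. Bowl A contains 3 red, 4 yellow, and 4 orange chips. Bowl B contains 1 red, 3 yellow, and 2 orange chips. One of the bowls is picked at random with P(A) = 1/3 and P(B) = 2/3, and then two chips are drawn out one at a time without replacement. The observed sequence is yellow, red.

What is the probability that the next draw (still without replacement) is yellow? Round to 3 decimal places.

0.441

The likelihood of the observed sequence under each hypothesis: P(data | bowl A) = (4/11)(3/10) = 6/55; P(data | bowl B) = (3/6)(1/5) = 1/10.
Weighting by the prior gives 1/3 · 6/55 = 2/55, 2/3 · 1/10 = 1/15; with total 17/165.
The posterior is then P(bowl A | data) = 6/17, P(bowl B | data) = 11/17.
The predictive probability is P(yellow next | data) = (1/3)(6/17) + (1/2)(11/17) = 15/34.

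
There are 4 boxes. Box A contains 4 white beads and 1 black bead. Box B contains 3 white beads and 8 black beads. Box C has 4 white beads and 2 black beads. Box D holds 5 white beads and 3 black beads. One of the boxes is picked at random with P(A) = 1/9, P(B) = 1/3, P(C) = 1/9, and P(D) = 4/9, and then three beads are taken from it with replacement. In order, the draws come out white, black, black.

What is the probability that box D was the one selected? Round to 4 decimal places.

0.3948

The likelihood of the observed sequence under each hypothesis: P(data | box A) = (4/5)(1/5)(1/5) = 0.032; P(data | box B) = (3/11)(8/11)(8/11) = 0.14425; P(data | box C) = (4/6)(2/6)(2/6) = 0.074074; P(data | box D) = (5/8)(3/8)(3/8) = 0.087891.
Weighting by the prior gives 1/9 · 0.032 = 0.0035556, 1/3 · 0.14425 = 0.048084, 1/9 · 0.074074 = 0.0082305, 4/9 · 0.087891 = 0.039062; these sum to 0.098933.
By Bayes' rule, P(box D | data) = (0.039062) / (0.098933) = 0.39484.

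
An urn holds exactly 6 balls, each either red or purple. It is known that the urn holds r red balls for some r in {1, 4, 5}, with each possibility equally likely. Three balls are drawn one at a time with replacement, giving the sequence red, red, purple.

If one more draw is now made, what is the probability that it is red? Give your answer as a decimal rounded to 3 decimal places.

Under each hypothesis, the probability of the observed sequence is: P(data | r = 1) = (1/6)(1/6)(5/6) = 5/216; P(data | r = 4) = (4/6)(4/6)(2/6) = 4/27; P(data | r = 5) = (5/6)(5/6)(1/6) = 25/216.
The prior-weighted likelihoods are 1/3 · 5/216 = 5/648, 1/3 · 4/27 = 4/81, 1/3 · 25/216 = 25/648; these sum to 31/324.
Normalising, the posterior is P(r = 1 | data) = 5/62, P(r = 4 | data) = 16/31, P(r = 5 | data) = 25/62.
The predictive probability is P(red next | data) = (1/6)(5/62) + (2/3)(16/31) + (5/6)(25/62) = 43/62.

0.694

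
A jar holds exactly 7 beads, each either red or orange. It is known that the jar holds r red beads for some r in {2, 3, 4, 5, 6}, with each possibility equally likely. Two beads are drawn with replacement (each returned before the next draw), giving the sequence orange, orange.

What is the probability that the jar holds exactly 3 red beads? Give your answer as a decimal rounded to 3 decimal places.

0.291

The likelihood of the observed sequence under each hypothesis: P(data | r = 2) = (5/7)(5/7) = 25/49; P(data | r = 3) = (4/7)(4/7) = 16/49; P(data | r = 4) = (3/7)(3/7) = 9/49; P(data | r = 5) = (2/7)(2/7) = 4/49; P(data | r = 6) = (1/7)(1/7) = 1/49.
The prior-weighted likelihoods are 1/5 · 25/49 = 5/49, 1/5 · 16/49 = 16/245, 1/5 · 9/49 = 9/245, 1/5 · 4/49 = 4/245, 1/5 · 1/49 = 1/245; with total 11/49.
Hence P(r = 3 | data) = (16/245) / (11/49) = 16/55.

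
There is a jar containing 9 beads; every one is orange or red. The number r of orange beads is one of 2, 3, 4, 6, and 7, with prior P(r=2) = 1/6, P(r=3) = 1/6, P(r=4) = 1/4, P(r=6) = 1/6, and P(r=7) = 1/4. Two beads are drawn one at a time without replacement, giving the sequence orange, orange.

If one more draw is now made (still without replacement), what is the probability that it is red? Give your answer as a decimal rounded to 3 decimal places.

Compute the likelihood of the observed sequence for each case: P(data | r = 2) = (2/9)(1/8) = 1/36; P(data | r = 3) = (3/9)(2/8) = 1/12; P(data | r = 4) = (4/9)(3/8) = 1/6; P(data | r = 6) = (6/9)(5/8) = 5/12; P(data | r = 7) = (7/9)(6/8) = 7/12.
Weighting by the prior gives 1/6 · 1/36 = 1/216, 1/6 · 1/12 = 1/72, 1/4 · 1/6 = 1/24, 1/6 · 5/12 = 5/72, 1/4 · 7/12 = 7/48; these sum to 119/432.
Normalising, the posterior is P(r = 2 | data) = 2/119, P(r = 3 | data) = 6/119, P(r = 4 | data) = 18/119, P(r = 6 | data) = 30/119, P(r = 7 | data) = 9/17.
So P(red next | data) = Σ P(red next | H) P(H | data) = (1)(2/119) + (6/7)(6/119) + (5/7)(18/119) + (3/7)(30/119) + (2/7)(9/17) = 356/833.

0.427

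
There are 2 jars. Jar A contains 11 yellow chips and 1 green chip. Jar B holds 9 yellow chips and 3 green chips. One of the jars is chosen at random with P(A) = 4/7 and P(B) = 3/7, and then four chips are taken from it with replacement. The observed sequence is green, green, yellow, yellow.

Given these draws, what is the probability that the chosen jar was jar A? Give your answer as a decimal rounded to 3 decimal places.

Compute the likelihood of the observed sequence for each case: P(data | jar A) = (1/12)(1/12)(11/12)(11/12) = 0.0058353; P(data | jar B) = (3/12)(3/12)(9/12)(9/12) = 0.035156.
Multiplying each by its prior: 4/7 · 0.0058353 = 0.0033344, 3/7 · 0.035156 = 0.015067; these sum to 0.018401.
By Bayes' rule, P(jar A | data) = (0.0033344) / (0.018401) = 0.18121.

0.181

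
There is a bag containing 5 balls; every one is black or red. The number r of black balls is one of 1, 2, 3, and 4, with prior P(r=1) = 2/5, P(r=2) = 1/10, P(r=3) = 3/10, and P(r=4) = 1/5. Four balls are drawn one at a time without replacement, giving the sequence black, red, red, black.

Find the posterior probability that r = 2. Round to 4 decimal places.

Under each hypothesis, the probability of the observed sequence is: P(data | r = 1) = (1/5)(4/4)(3/3)(0/2) = 0; P(data | r = 2) = (2/5)(3/4)(2/3)(1/2) = 1/10; P(data | r = 3) = (3/5)(2/4)(1/3)(2/2) = 1/10; P(data | r = 4) = (4/5)(1/4)(0/3) = 0.
Weighting by the prior gives 2/5 · 0 = 0, 1/10 · 1/10 = 1/100, 3/10 · 1/10 = 3/100, 1/5 · 0 = 0; with total 1/25.
So P(r = 2 | data) = (1/100) / (1/25) = 1/4.

0.2500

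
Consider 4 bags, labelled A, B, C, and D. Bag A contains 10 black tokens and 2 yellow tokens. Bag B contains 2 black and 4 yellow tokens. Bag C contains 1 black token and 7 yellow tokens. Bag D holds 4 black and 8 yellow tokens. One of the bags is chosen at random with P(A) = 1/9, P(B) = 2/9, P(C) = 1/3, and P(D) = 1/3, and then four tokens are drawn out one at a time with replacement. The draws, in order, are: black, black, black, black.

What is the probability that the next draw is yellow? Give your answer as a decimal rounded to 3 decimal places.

0.224

The likelihood of the observed sequence under each hypothesis: P(data | bag A) = (10/12)(10/12)(10/12)(10/12) = 0.48225; P(data | bag B) = (2/6)(2/6)(2/6)(2/6) = 0.012346; P(data | bag C) = (1/8)(1/8)(1/8)(1/8) = 0.00024414; P(data | bag D) = (4/12)(4/12)(4/12)(4/12) = 0.012346.
Multiplying each by its prior: 1/9 · 0.48225 = 0.053584, 2/9 · 0.012346 = 0.0027435, 1/3 · 0.00024414 = 8.138e-05, 1/3 · 0.012346 = 0.0041152; these sum to 0.060524.
The posterior is then P(bag A | data) = 0.88533, P(bag B | data) = 0.045329, P(bag C | data) = 0.0013446, P(bag D | data) = 0.067994.
Averaging over the posterior, P(yellow next | data) = (1/6)(0.88533) + (2/3)(0.045329) + (7/8)(0.0013446) + (2/3)(0.067994) = 0.22428.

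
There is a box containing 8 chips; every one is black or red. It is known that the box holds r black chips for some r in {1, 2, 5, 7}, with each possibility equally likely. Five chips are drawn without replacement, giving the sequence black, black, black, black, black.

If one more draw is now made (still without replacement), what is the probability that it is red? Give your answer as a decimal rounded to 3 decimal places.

0.364

Under each hypothesis, the probability of the observed sequence is: P(data | r = 1) = (1/8)(0/7) = 0; P(data | r = 2) = (2/8)(1/7)(0/6) = 0; P(data | r = 5) = (5/8)(4/7)(3/6)(2/5)(1/4) = 1/56; P(data | r = 7) = (7/8)(6/7)(5/6)(4/5)(3/4) = 3/8.
The prior-weighted likelihoods are 1/4 · 0 = 0, 1/4 · 0 = 0, 1/4 · 1/56 = 1/224, 1/4 · 3/8 = 3/32; these sum to 11/112.
Normalising, the posterior is P(r = 1 | data) = 0, P(r = 2 | data) = 0, P(r = 5 | data) = 1/22, P(r = 7 | data) = 21/22.
The predictive probability is P(red next | data) = (1)(1/22) + (1/3)(21/22) = 4/11.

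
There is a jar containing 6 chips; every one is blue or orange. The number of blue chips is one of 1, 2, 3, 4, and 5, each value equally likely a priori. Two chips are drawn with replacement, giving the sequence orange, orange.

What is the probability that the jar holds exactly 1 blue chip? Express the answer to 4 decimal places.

The likelihood of the observed sequence under each hypothesis: P(data | r = 1) = (5/6)(5/6) = 25/36; P(data | r = 2) = (4/6)(4/6) = 4/9; P(data | r = 3) = (3/6)(3/6) = 1/4; P(data | r = 4) = (2/6)(2/6) = 1/9; P(data | r = 5) = (1/6)(1/6) = 1/36.
Multiplying each by its prior: 1/5 · 25/36 = 5/36, 1/5 · 4/9 = 4/45, 1/5 · 1/4 = 1/20, 1/5 · 1/9 = 1/45, 1/5 · 1/36 = 1/180; these sum to 11/36.
By Bayes' rule, P(r = 1 | data) = (5/36) / (11/36) = 5/11.

0.4545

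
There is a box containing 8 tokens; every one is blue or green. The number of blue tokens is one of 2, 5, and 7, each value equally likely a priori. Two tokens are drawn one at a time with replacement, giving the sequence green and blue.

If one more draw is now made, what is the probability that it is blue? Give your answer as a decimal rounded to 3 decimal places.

The likelihood of the observed sequence under each hypothesis: P(data | r = 2) = (6/8)(2/8) = 3/16; P(data | r = 5) = (3/8)(5/8) = 15/64; P(data | r = 7) = (1/8)(7/8) = 7/64.
Weighting by the prior gives 1/3 · 3/16 = 1/16, 1/3 · 15/64 = 5/64, 1/3 · 7/64 = 7/192; summing to 17/96.
Normalising, the posterior is P(r = 2 | data) = 6/17, P(r = 5 | data) = 15/34, P(r = 7 | data) = 7/34.
The predictive probability is P(blue next | data) = (1/4)(6/17) + (5/8)(15/34) + (7/8)(7/34) = 37/68.

0.544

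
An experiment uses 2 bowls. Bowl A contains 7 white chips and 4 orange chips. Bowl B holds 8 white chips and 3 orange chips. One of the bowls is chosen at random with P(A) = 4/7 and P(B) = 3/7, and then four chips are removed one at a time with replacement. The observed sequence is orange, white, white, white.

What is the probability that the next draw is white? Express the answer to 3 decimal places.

0.678

For each hypothesis, P(data | H) works out to: P(data | bowl A) = (4/11)(7/11)(7/11)(7/11) = 0.093709; P(data | bowl B) = (3/11)(8/11)(8/11)(8/11) = 0.10491.
The prior-weighted likelihoods are 4/7 · 0.093709 = 0.053548, 3/7 · 0.10491 = 0.044962; summing to 0.09851.
The posterior is then P(bowl A | data) = 0.54358, P(bowl B | data) = 0.45642.
Averaging over the posterior, P(white next | data) = (7/11)(0.54358) + (8/11)(0.45642) = 0.67786.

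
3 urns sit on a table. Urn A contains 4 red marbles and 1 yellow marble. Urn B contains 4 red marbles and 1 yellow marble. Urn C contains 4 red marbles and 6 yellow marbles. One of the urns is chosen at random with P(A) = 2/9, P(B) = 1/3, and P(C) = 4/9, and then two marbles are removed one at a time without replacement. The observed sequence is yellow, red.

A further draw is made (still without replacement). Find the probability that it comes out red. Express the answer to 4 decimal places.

0.6774

For each hypothesis, P(data | H) works out to: P(data | urn A) = (1/5)(4/4) = 1/5; P(data | urn B) = (1/5)(4/4) = 1/5; P(data | urn C) = (6/10)(4/9) = 4/15.
Multiplying each by its prior: 2/9 · 1/5 = 2/45, 1/3 · 1/5 = 1/15, 4/9 · 4/15 = 16/135; summing to 31/135.
The posterior is then P(urn A | data) = 6/31, P(urn B | data) = 9/31, P(urn C | data) = 16/31.
Averaging over the posterior, P(red next | data) = (1)(6/31) + (1)(9/31) + (3/8)(16/31) = 21/31.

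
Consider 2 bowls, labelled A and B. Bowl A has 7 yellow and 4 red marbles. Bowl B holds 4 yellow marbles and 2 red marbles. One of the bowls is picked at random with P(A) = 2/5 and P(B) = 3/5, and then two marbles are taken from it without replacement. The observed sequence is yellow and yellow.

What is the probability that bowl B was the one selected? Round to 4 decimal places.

Under each hypothesis, the probability of the observed sequence is: P(data | bowl A) = (7/11)(6/10) = 21/55; P(data | bowl B) = (4/6)(3/5) = 2/5.
Multiplying each by its prior: 2/5 · 21/55 = 42/275, 3/5 · 2/5 = 6/25; with total 108/275.
So P(bowl B | data) = (6/25) / (108/275) = 11/18.

0.6111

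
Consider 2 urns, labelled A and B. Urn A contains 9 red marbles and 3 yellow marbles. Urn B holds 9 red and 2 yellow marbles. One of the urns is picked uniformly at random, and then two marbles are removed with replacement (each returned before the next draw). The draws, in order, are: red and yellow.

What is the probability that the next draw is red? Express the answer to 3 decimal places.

The likelihood of the observed sequence under each hypothesis: P(data | urn A) = (9/12)(3/12) = 0.1875; P(data | urn B) = (9/11)(2/11) = 0.14876.
Multiplying each by its prior: 1/2 · 0.1875 = 0.09375, 1/2 · 0.14876 = 0.07438; these sum to 0.16813.
The posterior is then P(urn A | data) = 0.5576, P(urn B | data) = 0.4424.
So P(red next | data) = Σ P(red next | H) P(H | data) = (3/4)(0.5576) + (9/11)(0.4424) = 0.78016.

0.780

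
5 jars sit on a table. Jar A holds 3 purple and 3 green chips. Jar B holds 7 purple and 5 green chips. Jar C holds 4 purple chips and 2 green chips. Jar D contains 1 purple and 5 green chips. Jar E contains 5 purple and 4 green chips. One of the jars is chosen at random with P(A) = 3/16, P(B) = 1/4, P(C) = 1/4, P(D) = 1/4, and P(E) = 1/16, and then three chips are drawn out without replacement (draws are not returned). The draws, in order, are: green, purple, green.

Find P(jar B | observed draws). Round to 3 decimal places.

Under each hypothesis, the probability of the observed sequence is: P(data | jar A) = (3/6)(3/5)(2/4) = 0.15; P(data | jar B) = (5/12)(7/11)(4/10) = 0.10606; P(data | jar C) = (2/6)(4/5)(1/4) = 0.066667; P(data | jar D) = (5/6)(1/5)(4/4) = 0.16667; P(data | jar E) = (4/9)(5/8)(3/7) = 0.11905.
Multiplying each by its prior: 3/16 · 0.15 = 0.028125, 1/4 · 0.10606 = 0.026515, 1/4 · 0.066667 = 0.016667, 1/4 · 0.16667 = 0.041667, 1/16 · 0.11905 = 0.0074405; these sum to 0.12041.
Therefore the posterior P(jar B | data) = (0.026515) / (0.12041) = 0.2202.

0.220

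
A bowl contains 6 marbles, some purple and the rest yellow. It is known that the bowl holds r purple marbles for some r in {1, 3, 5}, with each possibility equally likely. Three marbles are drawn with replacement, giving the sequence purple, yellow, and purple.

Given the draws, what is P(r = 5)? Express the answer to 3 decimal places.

0.439

For each hypothesis, P(data | H) works out to: P(data | r = 1) = (1/6)(5/6)(1/6) = 5/216; P(data | r = 3) = (3/6)(3/6)(3/6) = 1/8; P(data | r = 5) = (5/6)(1/6)(5/6) = 25/216.
Multiplying each by its prior: 1/3 · 5/216 = 5/648, 1/3 · 1/8 = 1/24, 1/3 · 25/216 = 25/648; summing to 19/216.
So P(r = 5 | data) = (25/648) / (19/216) = 25/57.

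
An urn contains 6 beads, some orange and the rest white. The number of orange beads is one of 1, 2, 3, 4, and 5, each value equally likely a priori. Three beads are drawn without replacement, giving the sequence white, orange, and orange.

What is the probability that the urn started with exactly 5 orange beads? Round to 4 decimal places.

0.2857

For each hypothesis, P(data | H) works out to: P(data | r = 1) = (5/6)(1/5)(0/4) = 0; P(data | r = 2) = (4/6)(2/5)(1/4) = 1/15; P(data | r = 3) = (3/6)(3/5)(2/4) = 3/20; P(data | r = 4) = (2/6)(4/5)(3/4) = 1/5; P(data | r = 5) = (1/6)(5/5)(4/4) = 1/6.
Weighting by the prior gives 1/5 · 0 = 0, 1/5 · 1/15 = 1/75, 1/5 · 3/20 = 3/100, 1/5 · 1/5 = 1/25, 1/5 · 1/6 = 1/30; with total 7/60.
Therefore the posterior P(r = 5 | data) = (1/30) / (7/60) = 2/7.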